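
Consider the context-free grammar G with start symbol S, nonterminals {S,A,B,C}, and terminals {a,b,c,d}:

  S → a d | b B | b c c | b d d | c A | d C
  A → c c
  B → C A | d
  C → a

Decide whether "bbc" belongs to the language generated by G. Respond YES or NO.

Convert to CNF:
  S -> T0 A | T1 T2 | T2 C | T3 B | T3 X4 | T3 X5
  A -> T0 T0
  B -> C A | d
  C -> a
  T0 -> c
  T1 -> a
  T2 -> d
  T3 -> b
  X4 -> T0 T0
  X5 -> T2 T2

CYK fill:
  T[0,0] 'b' = {T3}  orig:{}
  T[1,1] 'b' = {T3}  orig:{}
  T[2,2] 'c' = {T0}  orig:{}
  T[0,1] 'bb' = ∅
  T[1,2] 'bc' = ∅
  T[0,2] 'bbc' = ∅

S ∉ T[0,2] ⇒ NO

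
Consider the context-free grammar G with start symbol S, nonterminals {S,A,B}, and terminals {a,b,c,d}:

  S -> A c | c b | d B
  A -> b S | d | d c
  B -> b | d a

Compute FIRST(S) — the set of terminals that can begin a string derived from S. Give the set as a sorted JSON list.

FIRST sets, iterate to fixpoint:
[1]
  A via A→b S: +{b}
  A via A→d: +{d}
  B via B→b: +{b}
  B via B→d a: +{d}
  S via S→A c: +{b,d}
  S via S→c b: +{c}
  S: {b,c,d}  A: {b,d}  B: {b,d}
[2] (stable)
  S: {b,c,d}  A: {b,d}  B: {b,d}

FIRST(S) = ["b", "c", "d"]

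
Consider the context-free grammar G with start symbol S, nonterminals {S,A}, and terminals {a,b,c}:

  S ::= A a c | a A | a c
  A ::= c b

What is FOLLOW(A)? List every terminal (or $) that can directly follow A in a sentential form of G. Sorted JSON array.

Compute FIRST by fixpoint:
round 1:
  A via A→c b: +{c}
  S via S→A a c: +{c}
  S via S→a A: +{a}
  S: {a,c}  A: {c}
round 2: (no change)
  S: {a,c}  A: {c}

FOLLOW sets:
seed FOLLOW(S) with $
pass 1:
  S→A a c: FOLLOW(A) ⊇ FIRST(a) = {a}; new: +{a}
  S→a A: FOLLOW(A) ⊇ FOLLOW(S) ⊇ {$}; new: +{$}
  FOLLOW(S)={$}  FOLLOW(A)={$,a}
pass 2: (stable)
  FOLLOW(S)={$}  FOLLOW(A)={$,a}

FOLLOW(A) = ["$", "a"]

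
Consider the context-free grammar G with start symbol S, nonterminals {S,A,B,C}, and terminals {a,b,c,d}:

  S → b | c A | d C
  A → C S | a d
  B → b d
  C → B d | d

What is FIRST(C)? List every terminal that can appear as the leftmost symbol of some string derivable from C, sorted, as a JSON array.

FIRST sets, iterate to fixpoint:
pass 1:
  A via A→a d: +{a}
  B via B→b d: +{b}
  C via C→B d: +{b}
  C via C→d: +{d}
  S via S→b: +{b}
  S via S→c A: +{c}
  S via S→d C: +{d}
  FIRST(S)={b,c,d}  FIRST(A)={a}  FIRST(B)={b}  FIRST(C)={b,d}
pass 2:
  A via A→C S: +{b,d}
  FIRST(S)={b,c,d}  FIRST(A)={a,b,d}  FIRST(B)={b}  FIRST(C)={b,d}
pass 3: — fixpoint
  FIRST(S)={b,c,d}  FIRST(A)={a,b,d}  FIRST(B)={b}  FIRST(C)={b,d}

FIRST(C) = ["b", "d"]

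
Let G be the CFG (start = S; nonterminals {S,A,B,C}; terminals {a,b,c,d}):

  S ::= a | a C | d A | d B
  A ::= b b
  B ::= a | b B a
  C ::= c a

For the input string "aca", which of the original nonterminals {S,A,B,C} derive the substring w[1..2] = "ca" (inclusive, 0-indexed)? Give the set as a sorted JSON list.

Convert to CNF:
  S -> T1 C | T3 A | T3 B | a
  A -> T0 T0
  B -> T0 X4 | a
  C -> T2 T1
  T0 -> b
  T1 -> a
  T2 -> c
  T3 -> d
  X4 -> B T1

Fill CYK table bottom-up, restricted to cells inside w[1..2]:
  [1..1]={T2}  "c"  orig:{}
  [2..2]={B,S,T1}  "a"  orig:{B,S}
  [1..2]={C}  "ca"

Original NTs in T[1,2] deriving "ca": ["C"]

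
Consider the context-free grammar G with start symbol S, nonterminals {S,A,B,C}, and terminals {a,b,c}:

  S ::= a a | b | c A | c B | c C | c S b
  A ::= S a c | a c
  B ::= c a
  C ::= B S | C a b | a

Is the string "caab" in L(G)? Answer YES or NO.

Convert to CNF:
  S -> T0 T0 | T1 A | T1 B | T1 C | T1 X5 | b
  A -> S X3 | T0 T1
  B -> T1 T0
  C -> B S | C X4 | a
  T0 -> a
  T1 -> c
  T2 -> b
  X3 -> T0 T1
  X4 -> T0 T2
  X5 -> S T2

Fill CYK table bottom-up:
  cell(0,0) c: {T1}  orig:{}
  cell(1,1) a: {C,T0}  orig:{C}
  cell(2,2) a: {C,T0}  orig:{C}
  cell(3,3) b: {S,T2}  orig:{S}
  cell(0,1) ca: {B,S}
  cell(1,2) aa: {S}
  cell(2,3) ab: {X4}  orig:{}
  cell(0,2) caa: ∅
  cell(1,3) aab: {C,X5}  orig:{C}
  cell(0,3) caab: {S}

S ∈ T[0,3] ⇒ YES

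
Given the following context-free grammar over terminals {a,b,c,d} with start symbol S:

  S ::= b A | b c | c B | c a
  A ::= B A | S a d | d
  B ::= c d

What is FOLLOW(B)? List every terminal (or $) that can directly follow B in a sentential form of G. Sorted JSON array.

Compute FIRST by fixpoint:
iter 1:
  A via A→d: +{d}
  B via B→c d: +{c}
  S via S→b A: +{b}
  S via S→c B: +{c}
  S: {b,c}  A: {d}  B: {c}
iter 2:
  A via A→B A: +{c}
  A via A→S a d: +{b}
  S: {b,c}  A: {b,c,d}  B: {c}
iter 3: — fixpoint
  S: {b,c}  A: {b,c,d}  B: {c}

Compute FOLLOW by fixpoint:
FOLLOW(S) := {$}
round 1:
  A→B A: FOLLOW(B) ⊇ FIRST(A) = {b,c,d}; new: +{b,c,d}
  A→S a d: FOLLOW(S) ⊇ FIRST(a) = {a}; new: +{a}
  S→b A: FOLLOW(A) ⊇ FOLLOW(S) ⊇ {$,a}; new: +{$,a}
  S→c B: FOLLOW(B) ⊇ FOLLOW(S) ⊇ {$,a}; new: +{$,a}
  FOLLOW[S]={$,a}  FOLLOW[A]={$,a}  FOLLOW[B]={$,a,b,c,d}
round 2: — fixpoint
  FOLLOW[S]={$,a}  FOLLOW[A]={$,a}  FOLLOW[B]={$,a,b,c,d}

FOLLOW(B) = ["$", "a", "b", "c", "d"]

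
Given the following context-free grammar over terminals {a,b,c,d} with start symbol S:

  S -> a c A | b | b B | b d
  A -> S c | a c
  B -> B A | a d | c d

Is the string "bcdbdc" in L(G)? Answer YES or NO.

CNF form of G:
  S -> T1 X4 | T3 B | T3 T2 | b
  A -> S T0 | T1 T0
  B -> B A | T0 T2 | T1 T2
  T0 -> c
  T1 -> a
  T2 -> d
  T3 -> b
  X4 -> T0 A

CYK fill:
  cell(0,0) b: {S,T3}  orig:{S}
  cell(1,1) c: {T0}  orig:{}
  cell(2,2) d: {T2}  orig:{}
  cell(3,3) b: {S,T3}  orig:{S}
  cell(4,4) d: {T2}  orig:{}
  cell(5,5) c: {T0}  orig:{}
  cell(0,1) bc: {A}
  cell(1,2) cd: {B}
  cell(2,3) db: ∅
  cell(3,4) bd: {S}
  cell(4,5) dc: ∅
  cell(0,2) bcd: {S}
  cell(1,3) cdb: ∅
  cell(2,4) dbd: ∅
  cell(3,5) bdc: {A}
  cell(0,3) bcdb: ∅
  cell(1,4) cdbd: ∅
  cell(2,5) dbdc: ∅
  cell(0,4) bcdbd: ∅
  cell(1,5) cdbdc: {B}
  cell(0,5) bcdbdc: {S}

S ∈ T[0,5] ⇒ YES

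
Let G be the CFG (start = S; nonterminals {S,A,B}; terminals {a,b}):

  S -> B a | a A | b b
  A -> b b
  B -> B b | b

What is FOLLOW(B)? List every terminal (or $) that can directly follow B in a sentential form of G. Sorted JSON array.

FIRST iteration:
iter 1:
  A via A→b b: +{b}
  B via B→b: +{b}
  S via S→B a: +{b}
  S via S→a A: +{a}
  S: {a,b}  A: {b}  B: {b}
iter 2: done
  S: {a,b}  A: {b}  B: {b}

FOLLOW sets:
FOLLOW(S) := {$}
round 1:
  B→B b: FOLLOW(B) ⊇ FIRST(b) = {b}; new: +{b}
  S→B a: FOLLOW(B) ⊇ FIRST(a) = {a}; new: +{a}
  S→a A: FOLLOW(A) ⊇ FOLLOW(S) ⊇ {$}; new: +{$}
  S: {$}  A: {$}  B: {a,b}
round 2: (stable)
  S: {$}  A: {$}  B: {a,b}

FOLLOW(B) = ["a", "b"]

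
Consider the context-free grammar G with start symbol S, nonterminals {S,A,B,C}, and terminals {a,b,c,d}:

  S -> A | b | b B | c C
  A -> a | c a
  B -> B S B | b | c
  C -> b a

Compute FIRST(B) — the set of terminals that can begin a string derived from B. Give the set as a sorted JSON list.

Compute FIRST by fixpoint:
iter 1:
  A via A→a: +{a}
  A via A→c a: +{c}
  B via B→b: +{b}
  B via B→c: +{c}
  C via C→b a: +{b}
  S via S→A: +{a,c}
  S via S→b: +{b}
  FIRST[S]={a,b,c}  FIRST[A]={a,c}  FIRST[B]={b,c}  FIRST[C]={b}
iter 2: (stable)
  FIRST[S]={a,b,c}  FIRST[A]={a,c}  FIRST[B]={b,c}  FIRST[C]={b}

FIRST(B) = ["b", "c"]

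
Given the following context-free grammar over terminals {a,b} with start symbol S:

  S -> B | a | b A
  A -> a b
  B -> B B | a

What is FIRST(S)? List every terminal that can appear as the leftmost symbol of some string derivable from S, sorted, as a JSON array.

FIRST sets, iterate to fixpoint:
[1]
  A via A→a b: +{a}
  B via B→a: +{a}
  S via S→B: +{a}
  S via S→b A: +{b}
  S: {a,b}  A: {a}  B: {a}
[2] done
  S: {a,b}  A: {a}  B: {a}

FIRST(S) = ["a", "b"]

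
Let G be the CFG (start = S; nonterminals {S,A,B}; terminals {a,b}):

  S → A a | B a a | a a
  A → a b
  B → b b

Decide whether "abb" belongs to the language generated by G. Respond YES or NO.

Convert to CNF:
  S -> A T0 | B X2 | T0 T0
  A -> T0 T1
  B -> T1 T1
  T0 -> a
  T1 -> b
  X2 -> T0 T0

Fill CYK table bottom-up:
  T[0,0] 'a' = {T0}  orig:{}
  T[1,1] 'b' = {T1}  orig:{}
  T[2,2] 'b' = {T1}  orig:{}
  T[0,1] 'ab' = {A}
  T[1,2] 'bb' = {B}
  T[0,2] 'abb' = ∅

S ∉ T[0,2] ⇒ NO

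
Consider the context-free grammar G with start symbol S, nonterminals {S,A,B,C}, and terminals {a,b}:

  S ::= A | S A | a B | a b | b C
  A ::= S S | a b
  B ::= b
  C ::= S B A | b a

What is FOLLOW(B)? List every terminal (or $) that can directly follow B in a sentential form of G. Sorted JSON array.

FIRST iteration:
pass 1:
  A via A→a b: +{a}
  B via B→b: +{b}
  C via C→b a: +{b}
  S via S→A: +{a}
  S via S→b C: +{b}
  FIRST(S)={a,b}  FIRST(A)={a}  FIRST(B)={b}  FIRST(C)={b}
pass 2:
  A via A→S S: +{b}
  C via C→S B A: +{a}
  FIRST(S)={a,b}  FIRST(A)={a,b}  FIRST(B)={b}  FIRST(C)={a,b}
pass 3: done
  FIRST(S)={a,b}  FIRST(A)={a,b}  FIRST(B)={b}  FIRST(C)={a,b}

FOLLOW sets:
FOLLOW(S) := {$}
iter 1:
  A→S S: FOLLOW(S) ⊇ FIRST(S) = {a,b}; new: +{a,b}
  C→S B A: FOLLOW(B) ⊇ FIRST(A) = {a,b}; new: +{a,b}
  S→A: FOLLOW(A) ⊇ FOLLOW(S) ⊇ {$,a,b}; new: +{$,a,b}
  S→a B: FOLLOW(B) ⊇ FOLLOW(S) ⊇ {$,a,b}; new: +{$}
  S→b C: FOLLOW(C) ⊇ FOLLOW(S) ⊇ {$,a,b}; new: +{$,a,b}
  FOLLOW(S)={$,a,b}  FOLLOW(A)={$,a,b}  FOLLOW(B)={$,a,b}  FOLLOW(C)={$,a,b}
iter 2: (stable)
  FOLLOW(S)={$,a,b}  FOLLOW(A)={$,a,b}  FOLLOW(B)={$,a,b}  FOLLOW(C)={$,a,b}

FOLLOW(B) = ["$", "a", "b"]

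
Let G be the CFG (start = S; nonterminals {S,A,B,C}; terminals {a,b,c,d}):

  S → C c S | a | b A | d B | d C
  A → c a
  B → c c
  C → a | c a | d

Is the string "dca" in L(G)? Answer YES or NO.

Convert to CNF:
  S -> C X4 | T2 A | T3 B | T3 C | a
  A -> T0 T1
  B -> T0 T0
  C -> T0 T1 | a | d
  T0 -> c
  T1 -> a
  T2 -> b
  T3 -> d
  X4 -> T0 S

Fill CYK table bottom-up:
  cell(0,0) d: {C,T3}  orig:{C}
  cell(1,1) c: {T0}  orig:{}
  cell(2,2) a: {C,S,T1}  orig:{C,S}
  cell(0,1) dc: ∅
  cell(1,2) ca: {A,C,X4}  orig:{A,C}
  cell(0,2) dca: {S}

S ∈ T[0,2] ⇒ YES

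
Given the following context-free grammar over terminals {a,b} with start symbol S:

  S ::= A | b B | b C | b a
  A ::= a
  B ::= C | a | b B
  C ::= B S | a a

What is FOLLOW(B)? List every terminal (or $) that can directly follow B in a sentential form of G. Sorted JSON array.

FIRST sets, iterate to fixpoint:
round 1:
  A via A→a: +{a}
  B via B→a: +{a}
  B via B→b B: +{b}
  C via C→B S: +{a,b}
  S via S→A: +{a}
  S via S→b B: +{b}
  FIRST(S)={a,b}  FIRST(A)={a}  FIRST(B)={a,b}  FIRST(C)={a,b}
round 2: (no change)
  FIRST(S)={a,b}  FIRST(A)={a}  FIRST(B)={a,b}  FIRST(C)={a,b}

FOLLOW iteration:
initialize: $ ∈ FOLLOW(S)
pass 1:
  C→B S: FOLLOW(B) ⊇ FIRST(S) = {a,b}; new: +{a,b}
  S→A: FOLLOW(A) ⊇ FOLLOW(S) ⊇ {$}; new: +{$}
  S→b B: FOLLOW(B) ⊇ FOLLOW(S) ⊇ {$}; new: +{$}
  S→b C: FOLLOW(C) ⊇ FOLLOW(S) ⊇ {$}; new: +{$}
  FOLLOW(S)={$}  FOLLOW(A)={$}  FOLLOW(B)={$,a,b}  FOLLOW(C)={$}
pass 2:
  B→C: FOLLOW(C) ⊇ FOLLOW(B) ⊇ {$,a,b}; new: +{a,b}
  C→B S: FOLLOW(S) ⊇ FOLLOW(C) ⊇ {$,a,b}; new: +{a,b}
  S→A: FOLLOW(A) ⊇ FOLLOW(S) ⊇ {$,a,b}; new: +{a,b}
  FOLLOW(S)={$,a,b}  FOLLOW(A)={$,a,b}  FOLLOW(B)={$,a,b}  FOLLOW(C)={$,a,b}
pass 3: done
  FOLLOW(S)={$,a,b}  FOLLOW(A)={$,a,b}  FOLLOW(B)={$,a,b}  FOLLOW(C)={$,a,b}

FOLLOW(B) = ["$", "a", "b"]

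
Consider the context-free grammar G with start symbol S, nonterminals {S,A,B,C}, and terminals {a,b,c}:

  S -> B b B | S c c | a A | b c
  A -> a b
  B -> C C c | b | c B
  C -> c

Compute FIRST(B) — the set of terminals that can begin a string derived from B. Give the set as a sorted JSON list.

FIRST sets, iterate to fixpoint:
pass 1:
  A via A→a b: +{a}
  B via B→b: +{b}
  B via B→c B: +{c}
  C via C→c: +{c}
  S via S→B b B: +{b,c}
  S via S→a A: +{a}
  S: {a,b,c}  A: {a}  B: {b,c}  C: {c}
pass 2: — fixpoint
  S: {a,b,c}  A: {a}  B: {b,c}  C: {c}

FIRST(B) = ["b", "c"]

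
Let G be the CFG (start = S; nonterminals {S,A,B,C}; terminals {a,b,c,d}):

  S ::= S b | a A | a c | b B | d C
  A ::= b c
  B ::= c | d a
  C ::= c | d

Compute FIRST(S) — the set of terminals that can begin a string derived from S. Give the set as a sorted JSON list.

FIRST iteration:
iter 1:
  A via A→b c: +{b}
  B via B→c: +{c}
  B via B→d a: +{d}
  C via C→c: +{c}
  C via C→d: +{d}
  S via S→a A: +{a}
  S via S→b B: +{b}
  S via S→d C: +{d}
  FIRST[S]={a,b,d}  FIRST[A]={b}  FIRST[B]={c,d}  FIRST[C]={c,d}
iter 2: done
  FIRST[S]={a,b,d}  FIRST[A]={b}  FIRST[B]={c,d}  FIRST[C]={c,d}

FIRST(S) = ["a", "b", "d"]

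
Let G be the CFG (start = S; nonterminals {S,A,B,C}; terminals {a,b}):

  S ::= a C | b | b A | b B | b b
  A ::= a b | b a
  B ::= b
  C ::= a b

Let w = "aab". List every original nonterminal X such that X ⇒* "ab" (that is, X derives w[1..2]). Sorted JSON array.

Convert to CNF:
  S -> T0 C | T1 A | T1 B | T1 T1 | b
  A -> T0 T1 | T1 T0
  B -> b
  C -> T0 T1
  T0 -> a
  T1 -> b

Fill CYK table bottom-up — only the sub-triangle for w[1..2]:
  [1..1]={T0}  "a"  orig:{}
  [2..2]={B,S,T1}  "b"  orig:{B,S}
  [1..2]={A,C}  "ab"

Original NTs in T[1,2] deriving "ab": ["A", "C"]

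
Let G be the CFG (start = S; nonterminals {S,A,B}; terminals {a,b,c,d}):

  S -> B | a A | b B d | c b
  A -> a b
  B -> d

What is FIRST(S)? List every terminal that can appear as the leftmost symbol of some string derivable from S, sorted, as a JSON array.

Compute FIRST by fixpoint:
round 1:
  A via A→a b: +{a}
  B via B→d: +{d}
  S via S→B: +{d}
  S via S→a A: +{a}
  S via S→b B d: +{b}
  S via S→c b: +{c}
  FIRST(S)={a,b,c,d}  FIRST(A)={a}  FIRST(B)={d}
round 2: done
  FIRST(S)={a,b,c,d}  FIRST(A)={a}  FIRST(B)={d}

FIRST(S) = ["a", "b", "c", "d"]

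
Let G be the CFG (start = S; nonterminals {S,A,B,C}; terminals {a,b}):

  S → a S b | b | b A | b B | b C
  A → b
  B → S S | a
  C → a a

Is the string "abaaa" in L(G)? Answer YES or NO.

CNF form of G:
  S -> T0 X2 | T1 A | T1 B | T1 C | b
  A -> b
  B -> S S | a
  C -> T0 T0
  T0 -> a
  T1 -> b
  X2 -> S T1

CYK fill:
  T[0,0] 'a' = {B,T0}  orig:{B}
  T[1,1] 'b' = {A,S,T1}  orig:{A,S}
  T[2,2] 'a' = {B,T0}  orig:{B}
  T[3,3] 'a' = {B,T0}  orig:{B}
  T[4,4] 'a' = {B,T0}  orig:{B}
  T[0,1] 'ab' = ∅
  T[1,2] 'ba' = {S}
  T[2,3] 'aa' = {C}
  T[3,4] 'aa' = {C}
  T[0,2] 'aba' = ∅
  T[1,3] 'baa' = {S}
  T[2,4] 'aaa' = ∅
  T[0,3] 'abaa' = ∅
  T[1,4] 'baaa' = ∅
  T[0,4] 'abaaa' = ∅

S ∉ T[0,4] ⇒ NO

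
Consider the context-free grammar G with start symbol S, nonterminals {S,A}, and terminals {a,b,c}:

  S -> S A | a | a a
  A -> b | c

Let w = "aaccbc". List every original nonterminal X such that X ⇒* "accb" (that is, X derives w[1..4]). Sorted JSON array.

Convert to CNF:
  S -> S A | T0 T0 | a
  A -> b | c
  T0 -> a

CYK fill, restricted to cells inside w[1..4]:
  cell(1,1) a: {S,T0}  orig:{S}
  cell(2,2) c: {A}
  cell(3,3) c: {A}
  cell(4,4) b: {A}
  cell(1,2) ac: {S}
  cell(2,3) cc: ∅
  cell(3,4) cb: ∅
  cell(1,3) acc: {S}
  cell(2,4) ccb: ∅
  cell(1,4) accb: {S}

Original NTs in T[1,4] deriving "accb": ["S"]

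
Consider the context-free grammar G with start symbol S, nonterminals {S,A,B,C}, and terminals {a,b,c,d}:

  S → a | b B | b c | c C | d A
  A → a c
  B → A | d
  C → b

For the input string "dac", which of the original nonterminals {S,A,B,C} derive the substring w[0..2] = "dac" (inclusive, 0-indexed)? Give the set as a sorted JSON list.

Convert to CNF:
  S -> T1 C | T2 B | T2 T1 | T3 A | a
  A -> T0 T1
  B -> T0 T1 | d
  C -> b
  T0 -> a
  T1 -> c
  T2 -> b
  T3 -> d

CYK table (by increasing span), restricted to cells inside w[0..2]:
  T[0,0] 'd' = {B,T3}  orig:{B}
  T[1,1] 'a' = {S,T0}  orig:{S}
  T[2,2] 'c' = {T1}  orig:{}
  T[0,1] 'da' = ∅
  T[1,2] 'ac' = {A,B}
  T[0,2] 'dac' = {S}

Original NTs in T[0,2] deriving "dac": ["S"]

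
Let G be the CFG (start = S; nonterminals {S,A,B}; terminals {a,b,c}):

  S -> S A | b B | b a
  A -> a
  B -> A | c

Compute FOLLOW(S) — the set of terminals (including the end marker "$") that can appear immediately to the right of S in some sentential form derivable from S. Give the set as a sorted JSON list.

FIRST sets, iterate to fixpoint:
pass 1:
  A via A→a: +{a}
  B via B→A: +{a}
  B via B→c: +{c}
  S via S→b B: +{b}
  FIRST[S]={b}  FIRST[A]={a}  FIRST[B]={a,c}
pass 2: (stable)
  FIRST[S]={b}  FIRST[A]={a}  FIRST[B]={a,c}

FOLLOW sets:
initialize: $ ∈ FOLLOW(S)
iter 1:
  S→S A: FOLLOW(S) ⊇ FIRST(A) = {a}; new: +{a}
  S→S A: FOLLOW(A) ⊇ FOLLOW(S) ⊇ {$,a}; new: +{$,a}
  S→b B: FOLLOW(B) ⊇ FOLLOW(S) ⊇ {$,a}; new: +{$,a}
  FOLLOW[S]={$,a}  FOLLOW[A]={$,a}  FOLLOW[B]={$,a}
iter 2: (no change)
  FOLLOW[S]={$,a}  FOLLOW[A]={$,a}  FOLLOW[B]={$,a}

FOLLOW(S) = ["$", "a"]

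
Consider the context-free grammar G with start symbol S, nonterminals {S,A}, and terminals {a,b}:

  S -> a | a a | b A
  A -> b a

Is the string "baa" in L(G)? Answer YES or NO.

CNF form of G:
  S -> T0 A | T1 T1 | a
  A -> T0 T1
  T0 -> b
  T1 -> a

Fill CYK table bottom-up:
  T[0,0] 'b' = {T0}  orig:{}
  T[1,1] 'a' = {S,T1}  orig:{S}
  T[2,2] 'a' = {S,T1}  orig:{S}
  T[0,1] 'ba' = {A}
  T[1,2] 'aa' = {S}
  T[0,2] 'baa' = ∅

S ∉ T[0,2] ⇒ NO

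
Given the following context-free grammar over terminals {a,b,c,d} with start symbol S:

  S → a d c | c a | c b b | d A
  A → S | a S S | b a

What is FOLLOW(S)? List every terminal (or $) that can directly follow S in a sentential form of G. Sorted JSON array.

Compute FIRST by fixpoint:
iter 1:
  A via A→a S S: +{a}
  A via A→b a: +{b}
  S via S→a d c: +{a}
  S via S→c a: +{c}
  S via S→d A: +{d}
  FIRST[S]={a,c,d}  FIRST[A]={a,b}
iter 2:
  A via A→S: +{c,d}
  FIRST[S]={a,c,d}  FIRST[A]={a,b,c,d}
iter 3: (no change)
  FIRST[S]={a,c,d}  FIRST[A]={a,b,c,d}

FOLLOW sets:
FOLLOW(S) := {$}
pass 1:
  A→a S S: FOLLOW(S) ⊇ FIRST(S) = {a,c,d}; new: +{a,c,d}
  S→d A: FOLLOW(A) ⊇ FOLLOW(S) ⊇ {$,a,c,d}; new: +{$,a,c,d}
  FOLLOW[S]={$,a,c,d}  FOLLOW[A]={$,a,c,d}
pass 2: (no change)
  FOLLOW[S]={$,a,c,d}  FOLLOW[A]={$,a,c,d}

FOLLOW(S) = ["$", "a", "c", "d"]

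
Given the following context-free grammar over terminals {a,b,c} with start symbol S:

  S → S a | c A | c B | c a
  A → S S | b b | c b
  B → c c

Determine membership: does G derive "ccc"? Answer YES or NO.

Convert to CNF:
  S -> S T2 | T1 A | T1 B | T1 T2
  A -> S S | T0 T0 | T1 T0
  B -> T1 T1
  T0 -> b
  T1 -> c
  T2 -> a

Fill CYK table bottom-up:
  cell(0,0) c: {T1}  orig:{}
  cell(1,1) c: {T1}  orig:{}
  cell(2,2) c: {T1}  orig:{}
  cell(0,1) cc: {B}
  cell(1,2) cc: {B}
  cell(0,2) ccc: {S}

S ∈ T[0,2] ⇒ YES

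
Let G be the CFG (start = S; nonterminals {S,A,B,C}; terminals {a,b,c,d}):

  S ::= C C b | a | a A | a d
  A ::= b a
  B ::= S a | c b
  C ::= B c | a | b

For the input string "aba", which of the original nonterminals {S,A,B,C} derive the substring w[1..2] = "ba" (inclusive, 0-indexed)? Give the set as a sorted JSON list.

CNF form of G:
  S -> C X4 | T1 A | T1 T3 | a
  A -> T0 T1
  B -> S T1 | T2 T0
  C -> B T2 | a | b
  T0 -> b
  T1 -> a
  T2 -> c
  T3 -> d
  X4 -> C T0

CYK fill, restricted to cells inside w[1..2]:
  cell(1,1) b: {C,T0}  orig:{C}
  cell(2,2) a: {C,S,T1}  orig:{C,S}
  cell(1,2) ba: {A}

Original NTs in T[1,2] deriving "ba": ["A"]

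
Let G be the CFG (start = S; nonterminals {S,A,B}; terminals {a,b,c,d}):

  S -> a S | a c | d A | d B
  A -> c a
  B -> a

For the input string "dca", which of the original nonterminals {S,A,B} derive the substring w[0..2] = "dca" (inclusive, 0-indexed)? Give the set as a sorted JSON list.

CNF form of G:
  S -> T1 S | T1 T0 | T2 A | T2 B
  A -> T0 T1
  B -> a
  T0 -> c
  T1 -> a
  T2 -> d

Fill CYK table bottom-up, restricted to cells inside w[0..2]:
  [0..0]={T2}  "d"  orig:{}
  [1..1]={T0}  "c"  orig:{}
  [2..2]={B,T1}  "a"  orig:{B}
  [0..1]=∅  "dc"
  [1..2]={A}  "ca"
  [0..2]={S}  "dca"

Original NTs in T[0,2] deriving "dca": ["S"]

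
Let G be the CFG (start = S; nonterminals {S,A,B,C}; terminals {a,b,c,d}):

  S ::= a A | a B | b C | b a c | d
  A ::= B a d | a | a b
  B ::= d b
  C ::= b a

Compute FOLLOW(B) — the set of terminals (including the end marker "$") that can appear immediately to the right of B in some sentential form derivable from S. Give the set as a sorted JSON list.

FIRST iteration:
iter 1:
  A via A→a: +{a}
  B via B→d b: +{d}
  C via C→b a: +{b}
  S via S→a A: +{a}
  S via S→b C: +{b}
  S via S→d: +{d}
  S: {a,b,d}  A: {a}  B: {d}  C: {b}
iter 2:
  A via A→B a d: +{d}
  S: {a,b,d}  A: {a,d}  B: {d}  C: {b}
iter 3: (stable)
  S: {a,b,d}  A: {a,d}  B: {d}  C: {b}

FOLLOW sets:
initialize: $ ∈ FOLLOW(S)
round 1:
  A→B a d: FOLLOW(B) ⊇ FIRST(a) = {a}; new: +{a}
  S→a A: FOLLOW(A) ⊇ FOLLOW(S) ⊇ {$}; new: +{$}
  S→a B: FOLLOW(B) ⊇ FOLLOW(S) ⊇ {$}; new: +{$}
  S→b C: FOLLOW(C) ⊇ FOLLOW(S) ⊇ {$}; new: +{$}
  FOLLOW[S]={$}  FOLLOW[A]={$}  FOLLOW[B]={$,a}  FOLLOW[C]={$}
round 2: done
  FOLLOW[S]={$}  FOLLOW[A]={$}  FOLLOW[B]={$,a}  FOLLOW[C]={$}

FOLLOW(B) = ["$", "a"]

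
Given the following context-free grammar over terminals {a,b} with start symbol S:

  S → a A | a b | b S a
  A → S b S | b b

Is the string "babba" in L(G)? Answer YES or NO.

CNF form of G:
  S -> T0 X3 | T1 A | T1 T0
  A -> S X2 | T0 T0
  T0 -> b
  T1 -> a
  X2 -> T0 S
  X3 -> S T1

CYK table (by increasing span):
  T[0,0] 'b' = {T0}  orig:{}
  T[1,1] 'a' = {T1}  orig:{}
  T[2,2] 'b' = {T0}  orig:{}
  T[3,3] 'b' = {T0}  orig:{}
  T[4,4] 'a' = {T1}  orig:{}
  T[0,1] 'ba' = ∅
  T[1,2] 'ab' = {S}
  T[2,3] 'bb' = {A}
  T[3,4] 'ba' = ∅
  T[0,2] 'bab' = {X2}  orig:{}
  T[1,3] 'abb' = {S}
  T[2,4] 'bba' = ∅
  T[0,3] 'babb' = {X2}  orig:{}
  T[1,4] 'abba' = {X3}  orig:{}
  T[0,4] 'babba' = {S}

S ∈ T[0,4] ⇒ YES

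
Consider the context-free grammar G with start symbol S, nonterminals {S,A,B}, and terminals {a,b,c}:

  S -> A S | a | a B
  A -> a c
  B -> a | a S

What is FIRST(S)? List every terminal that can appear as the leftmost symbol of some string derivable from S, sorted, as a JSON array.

FIRST sets, iterate to fixpoint:
iter 1:
  A via A→a c: +{a}
  B via B→a: +{a}
  S via S→A S: +{a}
  FIRST(S)={a}  FIRST(A)={a}  FIRST(B)={a}
iter 2: — fixpoint
  FIRST(S)={a}  FIRST(A)={a}  FIRST(B)={a}

FIRST(S) = ["a"]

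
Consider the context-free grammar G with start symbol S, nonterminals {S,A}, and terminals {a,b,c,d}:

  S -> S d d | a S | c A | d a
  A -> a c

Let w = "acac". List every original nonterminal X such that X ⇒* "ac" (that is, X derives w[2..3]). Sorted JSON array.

CNF form of G:
  S -> S X3 | T0 S | T1 A | T2 T0
  A -> T0 T1
  T0 -> a
  T1 -> c
  T2 -> d
  X3 -> T2 T2

CYK fill (cells [i..j] with 2 ≤ i ≤ j ≤ 3 only):
  cell(2,2) a: {T0}  orig:{}
  cell(3,3) c: {T1}  orig:{}
  cell(2,3) ac: {A}

Original NTs in T[2,3] deriving "ac": ["A"]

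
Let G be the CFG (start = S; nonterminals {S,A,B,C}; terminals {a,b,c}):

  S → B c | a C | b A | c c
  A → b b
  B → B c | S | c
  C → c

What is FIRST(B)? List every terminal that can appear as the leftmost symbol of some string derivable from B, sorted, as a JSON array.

FIRST iteration:
[1]
  A via A→b b: +{b}
  B via B→c: +{c}
  C via C→c: +{c}
  S via S→B c: +{c}
  S via S→a C: +{a}
  S via S→b A: +{b}
  FIRST(S)={a,b,c}  FIRST(A)={b}  FIRST(B)={c}  FIRST(C)={c}
[2]
  B via B→S: +{a,b}
  FIRST(S)={a,b,c}  FIRST(A)={b}  FIRST(B)={a,b,c}  FIRST(C)={c}
[3] (no change)
  FIRST(S)={a,b,c}  FIRST(A)={b}  FIRST(B)={a,b,c}  FIRST(C)={c}

FIRST(B) = ["a", "b", "c"]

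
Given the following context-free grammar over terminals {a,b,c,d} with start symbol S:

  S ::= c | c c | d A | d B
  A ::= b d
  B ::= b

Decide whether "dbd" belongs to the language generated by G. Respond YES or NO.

CNF form of G:
  S -> T1 A | T1 B | T2 T2 | c
  A -> T0 T1
  B -> b
  T0 -> b
  T1 -> d
  T2 -> c

Fill CYK table bottom-up:
  T[0,0] 'd' = {T1}  orig:{}
  T[1,1] 'b' = {B,T0}  orig:{B}
  T[2,2] 'd' = {T1}  orig:{}
  T[0,1] 'db' = {S}
  T[1,2] 'bd' = {A}
  T[0,2] 'dbd' = {S}

S ∈ T[0,2] ⇒ YES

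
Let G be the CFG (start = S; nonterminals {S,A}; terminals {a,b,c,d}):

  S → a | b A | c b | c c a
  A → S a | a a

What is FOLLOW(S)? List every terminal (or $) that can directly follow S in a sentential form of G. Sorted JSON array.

FIRST iteration:
[1]
  A via A→a a: +{a}
  S via S→a: +{a}
  S via S→b A: +{b}
  S via S→c b: +{c}
  S: {a,b,c}  A: {a}
[2]
  A via A→S a: +{b,c}
  S: {a,b,c}  A: {a,b,c}
[3] done
  S: {a,b,c}  A: {a,b,c}

FOLLOW sets:
initialize: $ ∈ FOLLOW(S)
iter 1:
  A→S a: FOLLOW(S) ⊇ FIRST(a) = {a}; new: +{a}
  S→b A: FOLLOW(A) ⊇ FOLLOW(S) ⊇ {$,a}; new: +{$,a}
  FOLLOW[S]={$,a}  FOLLOW[A]={$,a}
iter 2: — fixpoint
  FOLLOW[S]={$,a}  FOLLOW[A]={$,a}

FOLLOW(S) = ["$", "a"]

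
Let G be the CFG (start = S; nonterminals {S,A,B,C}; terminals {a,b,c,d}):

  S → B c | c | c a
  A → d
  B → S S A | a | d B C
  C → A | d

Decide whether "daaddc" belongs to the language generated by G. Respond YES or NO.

Convert to CNF:
  S -> B T1 | T1 T2 | c
  A -> d
  B -> S X3 | T0 X4 | a
  C -> d
  T0 -> d
  T1 -> c
  T2 -> a
  X3 -> S A
  X4 -> B C

CYK fill:
  T[0,0] 'd' = {A,C,T0}  orig:{A,C}
  T[1,1] 'a' = {B,T2}  orig:{B}
  T[2,2] 'a' = {B,T2}  orig:{B}
  T[3,3] 'd' = {A,C,T0}  orig:{A,C}
  T[4,4] 'd' = {A,C,T0}  orig:{A,C}
  T[5,5] 'c' = {S,T1}  orig:{S}
  T[0,1] 'da' = ∅
  T[1,2] 'aa' = ∅
  T[2,3] 'ad' = {X4}  orig:{}
  T[3,4] 'dd' = ∅
  T[4,5] 'dc' = ∅
  T[0,2] 'daa' = ∅
  T[1,3] 'aad' = ∅
  T[2,4] 'add' = ∅
  T[3,5] 'ddc' = ∅
  T[0,3] 'daad' = ∅
  T[1,4] 'aadd' = ∅
  T[2,5] 'addc' = ∅
  T[0,4] 'daadd' = ∅
  T[1,5] 'aaddc' = ∅
  T[0,5] 'daaddc' = ∅

S ∉ T[0,5] ⇒ NO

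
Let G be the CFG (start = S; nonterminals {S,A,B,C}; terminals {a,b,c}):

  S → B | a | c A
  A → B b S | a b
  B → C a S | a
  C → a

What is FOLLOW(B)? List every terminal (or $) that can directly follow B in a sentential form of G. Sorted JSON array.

Compute FIRST by fixpoint:
[1]
  A via A→a b: +{a}
  B via B→a: +{a}
  C via C→a: +{a}
  S via S→B: +{a}
  S via S→c A: +{c}
  FIRST[S]={a,c}  FIRST[A]={a}  FIRST[B]={a}  FIRST[C]={a}
[2] — fixpoint
  FIRST[S]={a,c}  FIRST[A]={a}  FIRST[B]={a}  FIRST[C]={a}

Compute FOLLOW by fixpoint:
FOLLOW(S) := {$}
[1]
  A→B b S: FOLLOW(B) ⊇ FIRST(b) = {b}; new: +{b}
  B→C a S: FOLLOW(C) ⊇ FIRST(a) = {a}; new: +{a}
  B→C a S: FOLLOW(S) ⊇ FOLLOW(B) ⊇ {b}; new: +{b}
  S→B: FOLLOW(B) ⊇ FOLLOW(S) ⊇ {$,b}; new: +{$}
  S→c A: FOLLOW(A) ⊇ FOLLOW(S) ⊇ {$,b}; new: +{$,b}
  FOLLOW(S)={$,b}  FOLLOW(A)={$,b}  FOLLOW(B)={$,b}  FOLLOW(C)={a}
[2] (no change)
  FOLLOW(S)={$,b}  FOLLOW(A)={$,b}  FOLLOW(B)={$,b}  FOLLOW(C)={a}

FOLLOW(B) = ["$", "b"]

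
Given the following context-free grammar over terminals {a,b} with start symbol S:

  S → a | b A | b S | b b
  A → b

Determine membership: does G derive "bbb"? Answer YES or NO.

Convert to CNF:
  S -> T0 A | T0 S | T0 T0 | a
  A -> b
  T0 -> b

Fill CYK table bottom-up:
  T[0,0] 'b' = {A,T0}  orig:{A}
  T[1,1] 'b' = {A,T0}  orig:{A}
  T[2,2] 'b' = {A,T0}  orig:{A}
  T[0,1] 'bb' = {S}
  T[1,2] 'bb' = {S}
  T[0,2] 'bbb' = {S}

S ∈ T[0,2] ⇒ YES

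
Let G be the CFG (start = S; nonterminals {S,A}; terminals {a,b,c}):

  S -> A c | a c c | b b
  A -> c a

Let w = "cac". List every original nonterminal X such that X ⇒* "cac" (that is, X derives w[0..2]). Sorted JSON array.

Convert to CNF:
  S -> A T0 | T1 X3 | T2 T2
  A -> T0 T1
  T0 -> c
  T1 -> a
  T2 -> b
  X3 -> T0 T0

Fill CYK table bottom-up, restricted to cells inside w[0..2]:
  [0..0]={T0}  "c"  orig:{}
  [1..1]={T1}  "a"  orig:{}
  [2..2]={T0}  "c"  orig:{}
  [0..1]={A}  "ca"
  [1..2]=∅  "ac"
  [0..2]={S}  "cac"

Original NTs in T[0,2] deriving "cac": ["S"]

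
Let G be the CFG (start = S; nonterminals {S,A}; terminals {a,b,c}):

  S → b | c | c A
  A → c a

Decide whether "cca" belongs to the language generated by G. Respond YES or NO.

CNF form of G:
  S -> T0 A | b | c
  A -> T0 T1
  T0 -> c
  T1 -> a

CYK table (by increasing span):
  cell(0,0) c: {S,T0}  orig:{S}
  cell(1,1) c: {S,T0}  orig:{S}
  cell(2,2) a: {T1}  orig:{}
  cell(0,1) cc: ∅
  cell(1,2) ca: {A}
  cell(0,2) cca: {S}

S ∈ T[0,2] ⇒ YES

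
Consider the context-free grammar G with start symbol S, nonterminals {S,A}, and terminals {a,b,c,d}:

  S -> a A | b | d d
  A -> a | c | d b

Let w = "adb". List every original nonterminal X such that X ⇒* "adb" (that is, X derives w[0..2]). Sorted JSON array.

Convert to CNF:
  S -> T0 T0 | T2 A | b
  A -> T0 T1 | a | c
  T0 -> d
  T1 -> b
  T2 -> a

Fill CYK table bottom-up — only the sub-triangle for w[0..2]:
  cell(0,0) a: {A,T2}  orig:{A}
  cell(1,1) d: {T0}  orig:{}
  cell(2,2) b: {S,T1}  orig:{S}
  cell(0,1) ad: ∅
  cell(1,2) db: {A}
  cell(0,2) adb: {S}

Original NTs in T[0,2] deriving "adb": ["S"]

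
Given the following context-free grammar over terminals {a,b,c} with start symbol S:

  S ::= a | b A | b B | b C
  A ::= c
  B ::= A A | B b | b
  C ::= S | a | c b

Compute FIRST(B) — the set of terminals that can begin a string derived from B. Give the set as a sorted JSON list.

FIRST sets, iterate to fixpoint:
pass 1:
  A via A→c: +{c}
  B via B→A A: +{c}
  B via B→b: +{b}
  C via C→a: +{a}
  C via C→c b: +{c}
  S via S→a: +{a}
  S via S→b A: +{b}
  FIRST(S)={a,b}  FIRST(A)={c}  FIRST(B)={b,c}  FIRST(C)={a,c}
pass 2:
  C via C→S: +{b}
  FIRST(S)={a,b}  FIRST(A)={c}  FIRST(B)={b,c}  FIRST(C)={a,b,c}
pass 3: (stable)
  FIRST(S)={a,b}  FIRST(A)={c}  FIRST(B)={b,c}  FIRST(C)={a,b,c}

FIRST(B) = ["b", "c"]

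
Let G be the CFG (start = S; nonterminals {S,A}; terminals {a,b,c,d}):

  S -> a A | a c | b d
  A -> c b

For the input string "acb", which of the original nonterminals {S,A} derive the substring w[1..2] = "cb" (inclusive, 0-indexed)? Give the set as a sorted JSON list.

Convert to CNF:
  S -> T1 T3 | T2 A | T2 T0
  A -> T0 T1
  T0 -> c
  T1 -> b
  T2 -> a
  T3 -> d

Fill CYK table bottom-up (cells [i..j] with 1 ≤ i ≤ j ≤ 2 only):
  T[1,1] 'c' = {T0}  orig:{}
  T[2,2] 'b' = {T1}  orig:{}
  T[1,2] 'cb' = {A}

Original NTs in T[1,2] deriving "cb": ["A"]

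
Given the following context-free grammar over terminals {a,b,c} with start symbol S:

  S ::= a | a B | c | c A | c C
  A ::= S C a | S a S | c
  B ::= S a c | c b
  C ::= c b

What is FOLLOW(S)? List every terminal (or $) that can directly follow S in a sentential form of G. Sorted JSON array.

FIRST sets, iterate to fixpoint:
[1]
  A via A→c: +{c}
  B via B→c b: +{c}
  C via C→c b: +{c}
  S via S→a: +{a}
  S via S→c: +{c}
  FIRST(S)={a,c}  FIRST(A)={c}  FIRST(B)={c}  FIRST(C)={c}
[2]
  A via A→S C a: +{a}
  B via B→S a c: +{a}
  FIRST(S)={a,c}  FIRST(A)={a,c}  FIRST(B)={a,c}  FIRST(C)={c}
[3] (no change)
  FIRST(S)={a,c}  FIRST(A)={a,c}  FIRST(B)={a,c}  FIRST(C)={c}

Compute FOLLOW by fixpoint:
FOLLOW(S) := {$}
round 1:
  A→S C a: FOLLOW(S) ⊇ FIRST(C) = {c}; new: +{c}
  A→S C a: FOLLOW(C) ⊇ FIRST(a) = {a}; new: +{a}
  A→S a S: FOLLOW(S) ⊇ FIRST(a) = {a}; new: +{a}
  S→a B: FOLLOW(B) ⊇ FOLLOW(S) ⊇ {$,a,c}; new: +{$,a,c}
  S→c A: FOLLOW(A) ⊇ FOLLOW(S) ⊇ {$,a,c}; new: +{$,a,c}
  S→c C: FOLLOW(C) ⊇ FOLLOW(S) ⊇ {$,a,c}; new: +{$,c}
  FOLLOW[S]={$,a,c}  FOLLOW[A]={$,a,c}  FOLLOW[B]={$,a,c}  FOLLOW[C]={$,a,c}
round 2: (no change)
  FOLLOW[S]={$,a,c}  FOLLOW[A]={$,a,c}  FOLLOW[B]={$,a,c}  FOLLOW[C]={$,a,c}

FOLLOW(S) = ["$", "a", "c"]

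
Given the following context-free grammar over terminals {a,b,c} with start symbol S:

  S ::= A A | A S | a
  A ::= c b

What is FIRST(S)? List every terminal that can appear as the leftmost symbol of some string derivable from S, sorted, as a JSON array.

Compute FIRST by fixpoint:
iter 1:
  A via A→c b: +{c}
  S via S→A A: +{c}
  S via S→a: +{a}
  S: {a,c}  A: {c}
iter 2: done
  S: {a,c}  A: {c}

FIRST(S) = ["a", "c"]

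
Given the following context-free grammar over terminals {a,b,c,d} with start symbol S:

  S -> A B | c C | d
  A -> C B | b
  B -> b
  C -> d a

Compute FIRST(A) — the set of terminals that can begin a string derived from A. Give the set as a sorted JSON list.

FIRST iteration:
round 1:
  A via A→b: +{b}
  B via B→b: +{b}
  C via C→d a: +{d}
  S via S→A B: +{b}
  S via S→c C: +{c}
  S via S→d: +{d}
  S: {b,c,d}  A: {b}  B: {b}  C: {d}
round 2:
  A via A→C B: +{d}
  S: {b,c,d}  A: {b,d}  B: {b}  C: {d}
round 3: (stable)
  S: {b,c,d}  A: {b,d}  B: {b}  C: {d}

FIRST(A) = ["b", "d"]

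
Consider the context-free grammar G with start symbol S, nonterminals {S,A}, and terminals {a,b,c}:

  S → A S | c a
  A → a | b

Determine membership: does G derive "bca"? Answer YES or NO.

CNF form of G:
  S -> A S | T0 T1
  A -> a | b
  T0 -> c
  T1 -> a

CYK fill:
  cell(0,0) b: {A}
  cell(1,1) c: {T0}  orig:{}
  cell(2,2) a: {A,T1}  orig:{A}
  cell(0,1) bc: ∅
  cell(1,2) ca: {S}
  cell(0,2) bca: {S}

S ∈ T[0,2] ⇒ YES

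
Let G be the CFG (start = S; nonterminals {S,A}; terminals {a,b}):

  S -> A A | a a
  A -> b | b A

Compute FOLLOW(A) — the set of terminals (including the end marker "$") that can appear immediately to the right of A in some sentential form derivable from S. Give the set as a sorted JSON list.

FIRST iteration:
iter 1:
  A via A→b: +{b}
  S via S→A A: +{b}
  S via S→a a: +{a}
  S: {a,b}  A: {b}
iter 2: done
  S: {a,b}  A: {b}

FOLLOW iteration:
FOLLOW(S) := {$}
pass 1:
  S→A A: FOLLOW(A) ⊇ FIRST(A) = {b}; new: +{b}
  S→A A: FOLLOW(A) ⊇ FOLLOW(S) ⊇ {$}; new: +{$}
  S: {$}  A: {$,b}
pass 2: (no change)
  S: {$}  A: {$,b}

FOLLOW(A) = ["$", "b"]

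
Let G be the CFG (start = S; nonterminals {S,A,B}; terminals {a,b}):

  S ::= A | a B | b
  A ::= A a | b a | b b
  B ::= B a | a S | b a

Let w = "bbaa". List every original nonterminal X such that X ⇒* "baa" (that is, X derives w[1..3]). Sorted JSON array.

CNF form of G:
  S -> A T0 | T0 B | T1 T0 | T1 T1 | b
  A -> A T0 | T1 T0 | T1 T1
  B -> B T0 | T0 S | T1 T0
  T0 -> a
  T1 -> b

CYK fill (cells [i..j] with 1 ≤ i ≤ j ≤ 3 only):
  cell(1,1) b: {S,T1}  orig:{S}
  cell(2,2) a: {T0}  orig:{}
  cell(3,3) a: {T0}  orig:{}
  cell(1,2) ba: {A,B,S}
  cell(2,3) aa: ∅
  cell(1,3) baa: {A,B,S}

Original NTs in T[1,3] deriving "baa": ["A", "B", "S"]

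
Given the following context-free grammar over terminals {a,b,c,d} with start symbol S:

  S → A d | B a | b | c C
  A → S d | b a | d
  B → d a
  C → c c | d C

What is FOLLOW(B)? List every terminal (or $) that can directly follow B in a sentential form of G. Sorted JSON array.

FIRST sets, iterate to fixpoint:
iter 1:
  A via A→b a: +{b}
  A via A→d: +{d}
  B via B→d a: +{d}
  C via C→c c: +{c}
  C via C→d C: +{d}
  S via S→A d: +{b,d}
  S via S→c C: +{c}
  FIRST(S)={b,c,d}  FIRST(A)={b,d}  FIRST(B)={d}  FIRST(C)={c,d}
iter 2:
  A via A→S d: +{c}
  FIRST(S)={b,c,d}  FIRST(A)={b,c,d}  FIRST(B)={d}  FIRST(C)={c,d}
iter 3: (stable)
  FIRST(S)={b,c,d}  FIRST(A)={b,c,d}  FIRST(B)={d}  FIRST(C)={c,d}

FOLLOW sets:
seed FOLLOW(S) with $
iter 1:
  A→S d: FOLLOW(S) ⊇ FIRST(d) = {d}; new: +{d}
  S→A d: FOLLOW(A) ⊇ FIRST(d) = {d}; new: +{d}
  S→B a: FOLLOW(B) ⊇ FIRST(a) = {a}; new: +{a}
  S→c C: FOLLOW(C) ⊇ FOLLOW(S) ⊇ {$,d}; new: +{$,d}
  FOLLOW[S]={$,d}  FOLLOW[A]={d}  FOLLOW[B]={a}  FOLLOW[C]={$,d}
iter 2: done
  FOLLOW[S]={$,d}  FOLLOW[A]={d}  FOLLOW[B]={a}  FOLLOW[C]={$,d}

FOLLOW(B) = ["a"]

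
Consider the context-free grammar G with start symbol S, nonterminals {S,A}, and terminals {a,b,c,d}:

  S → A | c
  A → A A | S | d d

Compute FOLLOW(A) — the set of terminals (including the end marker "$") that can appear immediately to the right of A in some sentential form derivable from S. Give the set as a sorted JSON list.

Compute FIRST by fixpoint:
iter 1:
  A via A→d d: +{d}
  S via S→A: +{d}
  S via S→c: +{c}
  FIRST[S]={c,d}  FIRST[A]={d}
iter 2:
  A via A→S: +{c}
  FIRST[S]={c,d}  FIRST[A]={c,d}
iter 3: (no change)
  FIRST[S]={c,d}  FIRST[A]={c,d}

Compute FOLLOW by fixpoint:
seed FOLLOW(S) with $
iter 1:
  A→A A: FOLLOW(A) ⊇ FIRST(A) = {c,d}; new: +{c,d}
  A→S: FOLLOW(S) ⊇ FOLLOW(A) ⊇ {c,d}; new: +{c,d}
  S→A: FOLLOW(A) ⊇ FOLLOW(S) ⊇ {$,c,d}; new: +{$}
  FOLLOW(S)={$,c,d}  FOLLOW(A)={$,c,d}
iter 2: — fixpoint
  FOLLOW(S)={$,c,d}  FOLLOW(A)={$,c,d}

FOLLOW(A) = ["$", "c", "d"]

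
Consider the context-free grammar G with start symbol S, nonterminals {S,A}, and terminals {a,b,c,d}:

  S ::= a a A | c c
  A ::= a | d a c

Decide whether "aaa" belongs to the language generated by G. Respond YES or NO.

CNF form of G:
  S -> T1 X4 | T2 T2
  A -> T0 X3 | a
  T0 -> d
  T1 -> a
  T2 -> c
  X3 -> T1 T2
  X4 -> T1 A

CYK fill:
  cell(0,0) a: {A,T1}  orig:{A}
  cell(1,1) a: {A,T1}  orig:{A}
  cell(2,2) a: {A,T1}  orig:{A}
  cell(0,1) aa: {X4}  orig:{}
  cell(1,2) aa: {X4}  orig:{}
  cell(0,2) aaa: {S}

S ∈ T[0,2] ⇒ YES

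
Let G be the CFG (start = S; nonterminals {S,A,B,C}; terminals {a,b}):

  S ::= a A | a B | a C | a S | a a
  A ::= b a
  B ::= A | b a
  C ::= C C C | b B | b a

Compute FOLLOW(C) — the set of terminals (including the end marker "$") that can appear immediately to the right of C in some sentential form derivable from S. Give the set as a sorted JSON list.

FIRST sets, iterate to fixpoint:
pass 1:
  A via A→b a: +{b}
  B via B→A: +{b}
  C via C→b B: +{b}
  S via S→a A: +{a}
  FIRST(S)={a}  FIRST(A)={b}  FIRST(B)={b}  FIRST(C)={b}
pass 2: (stable)
  FIRST(S)={a}  FIRST(A)={b}  FIRST(B)={b}  FIRST(C)={b}

FOLLOW sets:
seed FOLLOW(S) with $
iter 1:
  C→C C C: FOLLOW(C) ⊇ FIRST(C) = {b}; new: +{b}
  C→b B: FOLLOW(B) ⊇ FOLLOW(C) ⊇ {b}; new: +{b}
  S→a A: FOLLOW(A) ⊇ FOLLOW(S) ⊇ {$}; new: +{$}
  S→a B: FOLLOW(B) ⊇ FOLLOW(S) ⊇ {$}; new: +{$}
  S→a C: FOLLOW(C) ⊇ FOLLOW(S) ⊇ {$}; new: +{$}
  FOLLOW[S]={$}  FOLLOW[A]={$}  FOLLOW[B]={$,b}  FOLLOW[C]={$,b}
iter 2:
  B→A: FOLLOW(A) ⊇ FOLLOW(B) ⊇ {$,b}; new: +{b}
  FOLLOW[S]={$}  FOLLOW[A]={$,b}  FOLLOW[B]={$,b}  FOLLOW[C]={$,b}
iter 3: — fixpoint
  FOLLOW[S]={$}  FOLLOW[A]={$,b}  FOLLOW[B]={$,b}  FOLLOW[C]={$,b}

FOLLOW(C) = ["$", "b"]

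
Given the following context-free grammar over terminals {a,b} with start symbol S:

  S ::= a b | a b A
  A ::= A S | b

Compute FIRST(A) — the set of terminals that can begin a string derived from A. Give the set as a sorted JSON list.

Compute FIRST by fixpoint:
iter 1:
  A via A→b: +{b}
  S via S→a b: +{a}
  FIRST[S]={a}  FIRST[A]={b}
iter 2: (stable)
  FIRST[S]={a}  FIRST[A]={b}

FIRST(A) = ["b"]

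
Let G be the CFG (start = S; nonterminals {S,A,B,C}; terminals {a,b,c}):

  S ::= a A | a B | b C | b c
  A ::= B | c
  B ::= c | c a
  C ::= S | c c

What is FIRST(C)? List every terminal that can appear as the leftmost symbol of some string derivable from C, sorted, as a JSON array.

FIRST sets, iterate to fixpoint:
iter 1:
  A via A→c: +{c}
  B via B→c: +{c}
  C via C→c c: +{c}
  S via S→a A: +{a}
  S via S→b C: +{b}
  FIRST(S)={a,b}  FIRST(A)={c}  FIRST(B)={c}  FIRST(C)={c}
iter 2:
  C via C→S: +{a,b}
  FIRST(S)={a,b}  FIRST(A)={c}  FIRST(B)={c}  FIRST(C)={a,b,c}
iter 3: — fixpoint
  FIRST(S)={a,b}  FIRST(A)={c}  FIRST(B)={c}  FIRST(C)={a,b,c}

FIRST(C) = ["a", "b", "c"]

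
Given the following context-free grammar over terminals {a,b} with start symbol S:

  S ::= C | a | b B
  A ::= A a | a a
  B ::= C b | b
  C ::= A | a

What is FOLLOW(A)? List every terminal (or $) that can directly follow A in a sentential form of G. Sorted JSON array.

Compute FIRST by fixpoint:
[1]
  A via A→a a: +{a}
  B via B→b: +{b}
  C via C→A: +{a}
  S via S→C: +{a}
  S via S→b B: +{b}
  FIRST[S]={a,b}  FIRST[A]={a}  FIRST[B]={b}  FIRST[C]={a}
[2]
  B via B→C b: +{a}
  FIRST[S]={a,b}  FIRST[A]={a}  FIRST[B]={a,b}  FIRST[C]={a}
[3] (stable)
  FIRST[S]={a,b}  FIRST[A]={a}  FIRST[B]={a,b}  FIRST[C]={a}

Compute FOLLOW by fixpoint:
FOLLOW(S) := {$}
[1]
  A→A a: FOLLOW(A) ⊇ FIRST(a) = {a}; new: +{a}
  B→C b: FOLLOW(C) ⊇ FIRST(b) = {b}; new: +{b}
  C→A: FOLLOW(A) ⊇ FOLLOW(C) ⊇ {b}; new: +{b}
  S→C: FOLLOW(C) ⊇ FOLLOW(S) ⊇ {$}; new: +{$}
  S→b B: FOLLOW(B) ⊇ FOLLOW(S) ⊇ {$}; new: +{$}
  FOLLOW(S)={$}  FOLLOW(A)={a,b}  FOLLOW(B)={$}  FOLLOW(C)={$,b}
[2]
  C→A: FOLLOW(A) ⊇ FOLLOW(C) ⊇ {$,b}; new: +{$}
  FOLLOW(S)={$}  FOLLOW(A)={$,a,b}  FOLLOW(B)={$}  FOLLOW(C)={$,b}
[3] (no change)
  FOLLOW(S)={$}  FOLLOW(A)={$,a,b}  FOLLOW(B)={$}  FOLLOW(C)={$,b}

FOLLOW(A) = ["$", "a", "b"]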